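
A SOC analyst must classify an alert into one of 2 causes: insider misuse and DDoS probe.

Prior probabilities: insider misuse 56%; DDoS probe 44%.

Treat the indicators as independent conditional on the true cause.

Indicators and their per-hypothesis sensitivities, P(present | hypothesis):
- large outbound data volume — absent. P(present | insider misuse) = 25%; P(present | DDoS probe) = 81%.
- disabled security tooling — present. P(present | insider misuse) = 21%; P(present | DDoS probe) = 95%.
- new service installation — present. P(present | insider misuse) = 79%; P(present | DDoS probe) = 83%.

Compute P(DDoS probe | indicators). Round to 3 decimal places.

Multiply each prior by the joint likelihood of the indicator pattern (using 1 − P(present | H) for each absent indicator):
  insider misuse: 0.56 × (1 − 0.25) × 0.21 × 0.79 = 0.069678
  DDoS probe: 0.44 × (1 − 0.81) × 0.95 × 0.83 = 0.065919
Marginal likelihood of the evidence = 0.1356.
P(DDoS probe | evidence) = 0.065919 / 0.1356 ≈ 0.486.

0.486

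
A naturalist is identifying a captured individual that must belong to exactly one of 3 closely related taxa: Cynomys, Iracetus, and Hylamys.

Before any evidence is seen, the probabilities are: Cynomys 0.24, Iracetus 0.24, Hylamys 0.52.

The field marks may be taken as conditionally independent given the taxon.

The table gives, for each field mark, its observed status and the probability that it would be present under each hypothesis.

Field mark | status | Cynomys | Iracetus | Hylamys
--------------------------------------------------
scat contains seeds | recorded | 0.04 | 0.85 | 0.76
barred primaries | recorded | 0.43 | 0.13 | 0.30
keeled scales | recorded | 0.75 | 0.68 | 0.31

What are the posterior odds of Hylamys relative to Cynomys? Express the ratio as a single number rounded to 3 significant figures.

Posterior odds equal prior odds times the likelihood ratio; only the two competing hypotheses matter.
  Hylamys: 0.52 × 0.76 × 0.30 × 0.31 = 0.036754
  Cynomys: 0.24 × 0.04 × 0.43 × 0.75 = 0.003096
Posterior odds = 0.036754 / 0.003096 ≈ 11.9.

11.9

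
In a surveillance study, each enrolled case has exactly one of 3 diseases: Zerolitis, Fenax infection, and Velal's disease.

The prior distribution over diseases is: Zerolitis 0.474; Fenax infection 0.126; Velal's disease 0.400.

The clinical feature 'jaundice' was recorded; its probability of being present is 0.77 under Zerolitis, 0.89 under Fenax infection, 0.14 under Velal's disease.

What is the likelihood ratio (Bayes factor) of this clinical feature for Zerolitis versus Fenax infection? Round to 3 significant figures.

0.865

Likelihood of this clinical feature under each hypothesis:
  Zerolitis: 0.77
  Fenax infection: 0.89
Bayes factor = 0.77 / 0.89 ≈ 0.865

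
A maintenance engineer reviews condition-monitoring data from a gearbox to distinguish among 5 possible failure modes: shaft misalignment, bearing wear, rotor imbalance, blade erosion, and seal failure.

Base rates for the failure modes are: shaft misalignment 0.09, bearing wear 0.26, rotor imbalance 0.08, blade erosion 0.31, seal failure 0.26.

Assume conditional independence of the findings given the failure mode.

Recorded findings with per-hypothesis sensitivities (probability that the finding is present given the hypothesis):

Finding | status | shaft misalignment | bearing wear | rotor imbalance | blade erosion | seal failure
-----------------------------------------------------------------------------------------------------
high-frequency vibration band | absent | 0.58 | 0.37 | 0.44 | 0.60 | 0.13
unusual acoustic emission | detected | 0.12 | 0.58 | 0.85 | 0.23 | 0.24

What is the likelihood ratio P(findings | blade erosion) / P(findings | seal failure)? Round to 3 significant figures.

0.441

Joint likelihood of the evidence pattern under each hypothesis (using 1 − P(present | H) for each absent finding):
  blade erosion: (1 − 0.60) × 0.23 = 0.092
  seal failure: (1 − 0.13) × 0.24 = 0.2088
Bayes factor = 0.092 / 0.2088 ≈ 0.441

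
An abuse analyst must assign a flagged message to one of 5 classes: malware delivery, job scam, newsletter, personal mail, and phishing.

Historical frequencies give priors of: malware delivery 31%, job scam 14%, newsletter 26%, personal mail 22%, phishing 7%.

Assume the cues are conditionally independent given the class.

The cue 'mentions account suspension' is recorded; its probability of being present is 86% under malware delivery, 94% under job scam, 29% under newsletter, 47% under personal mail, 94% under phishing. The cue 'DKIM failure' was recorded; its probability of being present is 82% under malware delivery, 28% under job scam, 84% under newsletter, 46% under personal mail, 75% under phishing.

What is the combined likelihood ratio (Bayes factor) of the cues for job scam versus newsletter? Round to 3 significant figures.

Joint likelihood of the cue pattern under each hypothesis:
  job scam: 0.94 × 0.28 = 0.2632
  newsletter: 0.29 × 0.84 = 0.2436
Bayes factor = 0.2632 / 0.2436 ≈ 1.08

1.08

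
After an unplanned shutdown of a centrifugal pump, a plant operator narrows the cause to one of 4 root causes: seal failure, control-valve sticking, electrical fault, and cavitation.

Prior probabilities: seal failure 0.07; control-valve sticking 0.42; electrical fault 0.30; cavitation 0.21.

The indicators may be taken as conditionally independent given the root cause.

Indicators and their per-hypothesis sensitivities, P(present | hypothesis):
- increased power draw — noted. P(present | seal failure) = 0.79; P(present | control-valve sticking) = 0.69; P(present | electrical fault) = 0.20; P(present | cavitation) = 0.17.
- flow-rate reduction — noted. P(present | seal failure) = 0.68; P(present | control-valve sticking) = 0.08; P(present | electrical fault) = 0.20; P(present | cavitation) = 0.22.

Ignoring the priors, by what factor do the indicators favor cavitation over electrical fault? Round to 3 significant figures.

0.935

Take the product of per-indicator likelihoods under each hypothesis, then divide.
  cavitation: 0.17 × 0.22 = 0.0374
  electrical fault: 0.20 × 0.20 = 0.04
Bayes factor = 0.0374 / 0.04 ≈ 0.935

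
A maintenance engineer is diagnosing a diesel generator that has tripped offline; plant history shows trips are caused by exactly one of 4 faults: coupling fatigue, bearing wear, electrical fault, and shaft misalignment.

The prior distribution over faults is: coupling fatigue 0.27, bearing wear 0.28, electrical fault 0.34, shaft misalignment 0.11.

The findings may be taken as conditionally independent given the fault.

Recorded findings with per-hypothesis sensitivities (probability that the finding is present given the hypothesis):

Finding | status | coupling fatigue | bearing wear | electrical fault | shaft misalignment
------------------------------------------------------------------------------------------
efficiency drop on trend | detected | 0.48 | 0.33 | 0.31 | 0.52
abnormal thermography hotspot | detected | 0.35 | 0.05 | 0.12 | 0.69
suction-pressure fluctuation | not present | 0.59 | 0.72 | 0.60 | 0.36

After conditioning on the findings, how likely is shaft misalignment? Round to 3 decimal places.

0.503

For each hypothesis, the unnormalized posterior weight is prior × product of the finding likelihoods (using 1 − P(present | H) for each absent finding):
  coupling fatigue: 0.27 × 0.48 × 0.35 × (1 − 0.59) = 0.018598
  bearing wear: 0.28 × 0.33 × 0.05 × (1 − 0.72) = 0.0012936
  electrical fault: 0.34 × 0.31 × 0.12 × (1 − 0.60) = 0.0050592
  shaft misalignment: 0.11 × 0.52 × 0.69 × (1 − 0.36) = 0.02526
Normalizing constant Z = 0.018598 + 0.0012936 + 0.0050592 + 0.02526 = 0.05021.
P(shaft misalignment | evidence) = 0.02526 / 0.05021 ≈ 0.503.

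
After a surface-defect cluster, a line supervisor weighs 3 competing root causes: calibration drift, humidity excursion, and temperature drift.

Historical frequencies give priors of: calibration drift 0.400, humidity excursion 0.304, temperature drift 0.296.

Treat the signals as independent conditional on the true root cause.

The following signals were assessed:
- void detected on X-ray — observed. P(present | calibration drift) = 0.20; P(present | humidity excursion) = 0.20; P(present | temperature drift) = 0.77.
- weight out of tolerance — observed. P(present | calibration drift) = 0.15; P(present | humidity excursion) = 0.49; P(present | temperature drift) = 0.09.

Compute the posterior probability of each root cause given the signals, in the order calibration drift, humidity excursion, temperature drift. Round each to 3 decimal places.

0.193, 0.478, 0.329

Multiply each prior by the joint likelihood of the signal pattern:
  calibration drift: 0.400 × 0.20 × 0.15 = 0.012
  humidity excursion: 0.304 × 0.20 × 0.49 = 0.029792
  temperature drift: 0.296 × 0.77 × 0.09 = 0.020513
Marginal likelihood of the evidence = 0.062305.
P(calibration drift | evidence) = 0.012 / 0.062305 ≈ 0.193
P(humidity excursion | evidence) = 0.029792 / 0.062305 ≈ 0.478
P(temperature drift | evidence) = 0.020513 / 0.062305 ≈ 0.329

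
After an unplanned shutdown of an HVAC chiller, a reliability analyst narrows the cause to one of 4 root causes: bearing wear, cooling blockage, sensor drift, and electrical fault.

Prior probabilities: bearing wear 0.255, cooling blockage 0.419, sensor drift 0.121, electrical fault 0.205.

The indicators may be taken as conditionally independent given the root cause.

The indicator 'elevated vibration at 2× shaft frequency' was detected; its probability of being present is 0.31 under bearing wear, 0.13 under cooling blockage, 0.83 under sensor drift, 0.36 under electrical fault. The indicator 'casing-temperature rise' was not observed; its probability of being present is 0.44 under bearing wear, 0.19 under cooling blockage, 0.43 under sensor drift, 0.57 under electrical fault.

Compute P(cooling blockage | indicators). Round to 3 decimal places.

For each hypothesis, the unnormalized posterior weight is prior × product of the indicator likelihoods (using 1 − P(present | H) for each absent indicator):
  bearing wear: 0.255 × 0.31 × (1 − 0.44) = 0.044268
  cooling blockage: 0.419 × 0.13 × (1 − 0.19) = 0.044121
  sensor drift: 0.121 × 0.83 × (1 − 0.43) = 0.057245
  electrical fault: 0.205 × 0.36 × (1 − 0.57) = 0.031734
The unnormalized weights sum to 0.17737.
P(cooling blockage | evidence) = 0.044121 / 0.17737 ≈ 0.249.

0.249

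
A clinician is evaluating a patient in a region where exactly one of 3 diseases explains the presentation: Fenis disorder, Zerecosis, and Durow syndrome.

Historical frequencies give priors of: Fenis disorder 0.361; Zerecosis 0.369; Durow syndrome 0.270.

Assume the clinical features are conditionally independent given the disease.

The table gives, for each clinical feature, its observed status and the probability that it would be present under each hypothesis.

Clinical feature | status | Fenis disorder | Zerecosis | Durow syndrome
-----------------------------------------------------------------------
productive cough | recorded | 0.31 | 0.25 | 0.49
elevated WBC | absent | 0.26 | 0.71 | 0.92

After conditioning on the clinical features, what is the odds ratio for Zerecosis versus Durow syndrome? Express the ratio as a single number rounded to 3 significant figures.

2.53

Posterior odds equal prior odds times the likelihood ratio; only the two competing hypotheses matter (using 1 − P(present | H) for each absent clinical feature).
  Zerecosis: 0.369 × 0.25 × (1 − 0.71) = 0.026753
  Durow syndrome: 0.270 × 0.49 × (1 − 0.92) = 0.010584
Odds(Zerecosis : Durow syndrome) = 0.026753 / 0.010584 ≈ 2.53.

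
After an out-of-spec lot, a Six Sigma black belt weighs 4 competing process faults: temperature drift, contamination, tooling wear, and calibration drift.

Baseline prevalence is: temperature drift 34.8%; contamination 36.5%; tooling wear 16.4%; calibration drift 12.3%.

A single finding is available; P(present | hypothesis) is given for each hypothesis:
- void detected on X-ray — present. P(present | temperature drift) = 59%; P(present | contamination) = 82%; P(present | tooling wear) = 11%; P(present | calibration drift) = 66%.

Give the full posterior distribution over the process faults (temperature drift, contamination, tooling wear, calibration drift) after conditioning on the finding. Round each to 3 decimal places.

0.340, 0.496, 0.030, 0.134

By Bayes' rule, the unnormalized weight for each hypothesis is prior × likelihood:
  temperature drift: 0.348 × 0.59 = 0.20532
  contamination: 0.365 × 0.82 = 0.2993
  tooling wear: 0.164 × 0.11 = 0.01804
  calibration drift: 0.123 × 0.66 = 0.08118
Normalizing constant Z = 0.20532 + 0.2993 + 0.01804 + 0.08118 = 0.60384.
P(temperature drift | evidence) = 0.20532 / 0.60384 ≈ 0.340
P(contamination | evidence) = 0.2993 / 0.60384 ≈ 0.496
P(tooling wear | evidence) = 0.01804 / 0.60384 ≈ 0.030
P(calibration drift | evidence) = 0.08118 / 0.60384 ≈ 0.134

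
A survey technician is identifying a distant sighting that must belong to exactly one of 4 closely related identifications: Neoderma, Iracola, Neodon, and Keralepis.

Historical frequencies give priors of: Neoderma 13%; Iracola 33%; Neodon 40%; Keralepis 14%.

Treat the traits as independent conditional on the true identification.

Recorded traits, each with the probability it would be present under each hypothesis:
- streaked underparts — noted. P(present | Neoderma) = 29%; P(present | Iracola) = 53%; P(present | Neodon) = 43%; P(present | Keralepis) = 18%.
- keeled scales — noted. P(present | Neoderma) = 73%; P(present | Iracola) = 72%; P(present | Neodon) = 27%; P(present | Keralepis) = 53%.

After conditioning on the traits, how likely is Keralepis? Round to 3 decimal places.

By Bayes' rule with conditional independence, the unnormalized weight for each hypothesis is prior × ∏ likelihoods:
  Neoderma: 0.13 × 0.29 × 0.73 = 0.027521
  Iracola: 0.33 × 0.53 × 0.72 = 0.12593
  Neodon: 0.40 × 0.43 × 0.27 = 0.04644
  Keralepis: 0.14 × 0.18 × 0.53 = 0.013356
Marginal likelihood of the evidence = 0.21325.
P(Keralepis | evidence) = 0.013356 / 0.21325 ≈ 0.063.

0.063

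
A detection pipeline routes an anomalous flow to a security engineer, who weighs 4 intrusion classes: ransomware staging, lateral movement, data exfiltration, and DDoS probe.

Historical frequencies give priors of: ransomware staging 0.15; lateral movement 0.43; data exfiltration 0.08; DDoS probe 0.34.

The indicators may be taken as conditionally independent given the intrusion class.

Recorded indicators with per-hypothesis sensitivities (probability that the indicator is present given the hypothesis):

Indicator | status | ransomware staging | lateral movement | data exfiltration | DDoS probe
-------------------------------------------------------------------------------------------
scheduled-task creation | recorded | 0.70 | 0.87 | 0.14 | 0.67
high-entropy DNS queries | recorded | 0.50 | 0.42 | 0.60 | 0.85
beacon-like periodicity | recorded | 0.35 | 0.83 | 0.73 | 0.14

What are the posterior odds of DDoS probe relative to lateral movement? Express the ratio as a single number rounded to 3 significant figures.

Posterior odds equal prior odds times the likelihood ratio; only the two competing hypotheses matter.
  DDoS probe: 0.34 × 0.67 × 0.85 × 0.14 = 0.027108
  lateral movement: 0.43 × 0.87 × 0.42 × 0.83 = 0.13041
Odds(DDoS probe : lateral movement) = 0.027108 / 0.13041 ≈ 0.208.

0.208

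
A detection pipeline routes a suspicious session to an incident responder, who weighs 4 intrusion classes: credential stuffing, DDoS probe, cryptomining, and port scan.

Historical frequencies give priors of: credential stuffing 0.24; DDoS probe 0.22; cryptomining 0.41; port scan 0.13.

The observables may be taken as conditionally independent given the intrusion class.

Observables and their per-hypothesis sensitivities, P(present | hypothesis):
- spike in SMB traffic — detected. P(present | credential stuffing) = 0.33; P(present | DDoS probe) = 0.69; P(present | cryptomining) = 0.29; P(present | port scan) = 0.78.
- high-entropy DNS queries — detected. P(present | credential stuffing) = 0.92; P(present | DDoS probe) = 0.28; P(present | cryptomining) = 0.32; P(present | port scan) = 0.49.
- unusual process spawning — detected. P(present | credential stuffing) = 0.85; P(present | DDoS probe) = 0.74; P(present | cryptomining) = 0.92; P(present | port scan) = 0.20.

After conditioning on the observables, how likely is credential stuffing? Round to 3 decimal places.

By Bayes' rule with conditional independence, the unnormalized weight for each hypothesis is prior × ∏ likelihoods:
  credential stuffing: 0.24 × 0.33 × 0.92 × 0.85 = 0.061934
  DDoS probe: 0.22 × 0.69 × 0.28 × 0.74 = 0.031453
  cryptomining: 0.41 × 0.29 × 0.32 × 0.92 = 0.035004
  port scan: 0.13 × 0.78 × 0.49 × 0.20 = 0.0099372
Marginal likelihood of the evidence = 0.13833.
P(credential stuffing | evidence) = 0.061934 / 0.13833 ≈ 0.448.

0.448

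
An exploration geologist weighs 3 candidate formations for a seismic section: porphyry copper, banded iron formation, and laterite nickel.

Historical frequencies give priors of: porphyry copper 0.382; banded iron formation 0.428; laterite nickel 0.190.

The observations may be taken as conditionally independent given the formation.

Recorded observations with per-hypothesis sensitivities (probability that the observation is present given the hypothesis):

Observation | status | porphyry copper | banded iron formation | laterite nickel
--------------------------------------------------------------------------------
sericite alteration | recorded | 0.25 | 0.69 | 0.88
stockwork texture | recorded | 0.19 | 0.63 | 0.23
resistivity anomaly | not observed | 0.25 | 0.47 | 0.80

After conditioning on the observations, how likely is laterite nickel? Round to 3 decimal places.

0.064

For each hypothesis, the unnormalized posterior weight is prior × product of the observation likelihoods (using 1 − P(present | H) for each absent observation):
  porphyry copper: 0.382 × 0.25 × 0.19 × (1 − 0.25) = 0.013609
  banded iron formation: 0.428 × 0.69 × 0.63 × (1 − 0.47) = 0.098607
  laterite nickel: 0.190 × 0.88 × 0.23 × (1 − 0.80) = 0.0076912
Normalizing constant Z = 0.013609 + 0.098607 + 0.0076912 = 0.11991.
P(laterite nickel | evidence) = 0.0076912 / 0.11991 ≈ 0.064.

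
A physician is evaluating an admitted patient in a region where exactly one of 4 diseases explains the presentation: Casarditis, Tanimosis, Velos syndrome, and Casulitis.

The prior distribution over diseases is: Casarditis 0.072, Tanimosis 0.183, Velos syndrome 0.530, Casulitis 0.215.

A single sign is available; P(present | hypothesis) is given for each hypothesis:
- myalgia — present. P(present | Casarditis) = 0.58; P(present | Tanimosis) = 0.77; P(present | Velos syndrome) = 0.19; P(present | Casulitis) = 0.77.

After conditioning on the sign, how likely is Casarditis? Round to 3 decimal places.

For each hypothesis, the unnormalized posterior weight is prior × likelihood:
  Casarditis: 0.072 × 0.58 = 0.04176
  Tanimosis: 0.183 × 0.77 = 0.14091
  Velos syndrome: 0.530 × 0.19 = 0.1007
  Casulitis: 0.215 × 0.77 = 0.16555
Normalizing constant Z = 0.04176 + 0.14091 + 0.1007 + 0.16555 = 0.44892.
P(Casarditis | evidence) = 0.04176 / 0.44892 ≈ 0.093.

0.093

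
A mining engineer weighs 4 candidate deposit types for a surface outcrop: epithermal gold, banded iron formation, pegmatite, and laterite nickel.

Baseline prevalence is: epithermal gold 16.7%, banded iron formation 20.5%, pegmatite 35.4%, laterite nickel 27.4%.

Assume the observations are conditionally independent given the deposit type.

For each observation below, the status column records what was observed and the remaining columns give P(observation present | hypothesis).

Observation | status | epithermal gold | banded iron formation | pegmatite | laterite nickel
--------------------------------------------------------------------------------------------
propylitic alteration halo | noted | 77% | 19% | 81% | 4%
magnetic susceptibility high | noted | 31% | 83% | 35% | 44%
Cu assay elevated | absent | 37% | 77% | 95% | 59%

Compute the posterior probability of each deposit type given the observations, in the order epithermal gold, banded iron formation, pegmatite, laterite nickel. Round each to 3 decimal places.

For each hypothesis, the unnormalized posterior weight is prior × product of the observation likelihoods (using 1 − P(present | H) for each absent observation):
  epithermal gold: 0.167 × 0.77 × 0.31 × (1 − 0.37) = 0.025114
  banded iron formation: 0.205 × 0.19 × 0.83 × (1 − 0.77) = 0.0074356
  pegmatite: 0.354 × 0.81 × 0.35 × (1 − 0.95) = 0.005018
  laterite nickel: 0.274 × 0.04 × 0.44 × (1 − 0.59) = 0.0019772
Marginal likelihood of the evidence = 0.039544.
P(epithermal gold | evidence) = 0.025114 / 0.039544 ≈ 0.635
P(banded iron formation | evidence) = 0.0074356 / 0.039544 ≈ 0.188
P(pegmatite | evidence) = 0.005018 / 0.039544 ≈ 0.127
P(laterite nickel | evidence) = 0.0019772 / 0.039544 ≈ 0.050

0.635, 0.188, 0.127, 0.050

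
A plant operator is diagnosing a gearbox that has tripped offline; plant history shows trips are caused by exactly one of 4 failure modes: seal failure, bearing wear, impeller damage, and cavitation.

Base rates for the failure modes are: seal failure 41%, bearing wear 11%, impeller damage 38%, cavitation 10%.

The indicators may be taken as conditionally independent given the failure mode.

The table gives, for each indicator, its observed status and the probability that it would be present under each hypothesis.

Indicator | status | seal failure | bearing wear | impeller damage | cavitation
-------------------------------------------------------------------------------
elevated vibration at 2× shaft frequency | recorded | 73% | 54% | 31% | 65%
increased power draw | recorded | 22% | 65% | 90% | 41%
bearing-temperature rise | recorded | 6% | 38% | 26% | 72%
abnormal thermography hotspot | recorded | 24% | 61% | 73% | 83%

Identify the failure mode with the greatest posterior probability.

impeller damage

By Bayes' rule with conditional independence, the unnormalized weight for each hypothesis is prior × ∏ likelihoods:
  seal failure: 0.41 × 0.73 × 0.22 × 0.06 × 0.24 = 0.00094818
  bearing wear: 0.11 × 0.54 × 0.65 × 0.38 × 0.61 = 0.0089498
  impeller damage: 0.38 × 0.31 × 0.90 × 0.26 × 0.73 = 0.020123
  cavitation: 0.10 × 0.65 × 0.41 × 0.72 × 0.83 = 0.015926
The unnormalized weights sum to 0.045947.
P(seal failure | evidence) ≈ 0.00094818 / 0.045947 ≈ 0.021
P(bearing wear | evidence) ≈ 0.0089498 / 0.045947 ≈ 0.195
P(impeller damage | evidence) ≈ 0.020123 / 0.045947 ≈ 0.438
P(cavitation | evidence) ≈ 0.015926 / 0.045947 ≈ 0.347
The largest is 0.438, so impeller damage is most probable.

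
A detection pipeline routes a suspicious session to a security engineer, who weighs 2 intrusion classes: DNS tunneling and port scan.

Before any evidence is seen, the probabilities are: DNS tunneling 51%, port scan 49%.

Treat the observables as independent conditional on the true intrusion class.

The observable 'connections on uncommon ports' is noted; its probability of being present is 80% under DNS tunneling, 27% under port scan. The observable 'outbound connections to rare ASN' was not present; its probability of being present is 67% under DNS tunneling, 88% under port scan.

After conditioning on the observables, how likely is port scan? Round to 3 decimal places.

0.105

By Bayes' rule with conditional independence, the unnormalized weight for each hypothesis is prior × ∏ likelihoods (using 1 − P(present | H) for each absent observable):
  DNS tunneling: 0.51 × 0.80 × (1 − 0.67) = 0.13464
  port scan: 0.49 × 0.27 × (1 − 0.88) = 0.015876
The unnormalized weights sum to 0.15052.
P(port scan | evidence) = 0.015876 / 0.15052 ≈ 0.105.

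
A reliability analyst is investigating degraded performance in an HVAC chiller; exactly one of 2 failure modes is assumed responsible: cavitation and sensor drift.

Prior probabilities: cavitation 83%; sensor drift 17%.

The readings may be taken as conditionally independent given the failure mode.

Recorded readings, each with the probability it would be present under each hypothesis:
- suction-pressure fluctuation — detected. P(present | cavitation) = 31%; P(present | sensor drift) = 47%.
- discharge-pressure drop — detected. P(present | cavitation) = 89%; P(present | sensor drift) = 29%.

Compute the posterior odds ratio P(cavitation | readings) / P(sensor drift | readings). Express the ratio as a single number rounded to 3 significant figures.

Unnormalized posterior weight (prior times the reading likelihoods) for each of the two hypotheses:
  cavitation: 0.83 × 0.31 × 0.89 = 0.229
  sensor drift: 0.17 × 0.47 × 0.29 = 0.023171
Posterior odds = 0.229 / 0.023171 ≈ 9.88.

9.88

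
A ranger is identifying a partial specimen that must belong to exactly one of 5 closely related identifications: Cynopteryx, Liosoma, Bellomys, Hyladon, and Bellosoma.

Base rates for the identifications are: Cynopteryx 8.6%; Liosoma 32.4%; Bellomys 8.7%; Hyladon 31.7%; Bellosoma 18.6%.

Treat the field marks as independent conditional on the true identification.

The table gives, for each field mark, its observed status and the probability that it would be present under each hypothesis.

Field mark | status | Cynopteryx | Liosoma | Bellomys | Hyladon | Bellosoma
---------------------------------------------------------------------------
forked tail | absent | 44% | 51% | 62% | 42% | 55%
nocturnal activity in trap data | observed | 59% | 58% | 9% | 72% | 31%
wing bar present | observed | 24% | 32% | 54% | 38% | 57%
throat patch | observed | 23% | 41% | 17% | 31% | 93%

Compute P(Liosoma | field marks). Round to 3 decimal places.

Multiply each prior by the joint likelihood of the field mark pattern (using 1 − P(present | H) for each absent field mark):
  Cynopteryx: 0.086 × (1 − 0.44) × 0.59 × 0.24 × 0.23 = 0.0015685
  Liosoma: 0.324 × (1 − 0.51) × 0.58 × 0.32 × 0.41 = 0.012081
  Bellomys: 0.087 × (1 − 0.62) × 0.09 × 0.54 × 0.17 = 0.00027314
  Hyladon: 0.317 × (1 − 0.42) × 0.72 × 0.38 × 0.31 = 0.015594
  Bellosoma: 0.186 × (1 − 0.55) × 0.31 × 0.57 × 0.93 = 0.013755
Marginal likelihood of the evidence = 0.043271.
P(Liosoma | evidence) = 0.012081 / 0.043271 ≈ 0.279.

0.279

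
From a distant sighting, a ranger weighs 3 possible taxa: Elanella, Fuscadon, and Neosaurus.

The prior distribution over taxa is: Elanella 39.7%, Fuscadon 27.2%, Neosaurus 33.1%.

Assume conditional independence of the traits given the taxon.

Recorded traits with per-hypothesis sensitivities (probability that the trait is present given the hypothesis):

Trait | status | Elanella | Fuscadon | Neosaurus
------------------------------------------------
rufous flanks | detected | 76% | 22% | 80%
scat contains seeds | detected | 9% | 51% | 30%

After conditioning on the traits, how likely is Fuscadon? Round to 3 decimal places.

0.223

By Bayes' rule with conditional independence, the unnormalized weight for each hypothesis is prior × ∏ likelihoods:
  Elanella: 0.397 × 0.76 × 0.09 = 0.027155
  Fuscadon: 0.272 × 0.22 × 0.51 = 0.030518
  Neosaurus: 0.331 × 0.80 × 0.30 = 0.07944
The unnormalized weights sum to 0.13711.
P(Fuscadon | evidence) = 0.030518 / 0.13711 ≈ 0.223.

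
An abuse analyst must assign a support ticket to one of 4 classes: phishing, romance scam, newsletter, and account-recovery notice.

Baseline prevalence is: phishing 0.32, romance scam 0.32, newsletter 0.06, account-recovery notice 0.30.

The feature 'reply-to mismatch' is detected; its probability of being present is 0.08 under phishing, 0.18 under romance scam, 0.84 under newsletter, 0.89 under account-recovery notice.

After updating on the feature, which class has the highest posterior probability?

Multiply each prior by the likelihood of the feature:
  phishing: 0.32 × 0.08 = 0.0256
  romance scam: 0.32 × 0.18 = 0.0576
  newsletter: 0.06 × 0.84 = 0.0504
  account-recovery notice: 0.30 × 0.89 = 0.267
The unnormalized weights sum to 0.4006.
P(phishing | evidence) ≈ 0.0256 / 0.4006 ≈ 0.064
P(romance scam | evidence) ≈ 0.0576 / 0.4006 ≈ 0.144
P(newsletter | evidence) ≈ 0.0504 / 0.4006 ≈ 0.126
P(account-recovery notice | evidence) ≈ 0.267 / 0.4006 ≈ 0.667
The largest is 0.667, so account-recovery notice is most probable.

account-recovery notice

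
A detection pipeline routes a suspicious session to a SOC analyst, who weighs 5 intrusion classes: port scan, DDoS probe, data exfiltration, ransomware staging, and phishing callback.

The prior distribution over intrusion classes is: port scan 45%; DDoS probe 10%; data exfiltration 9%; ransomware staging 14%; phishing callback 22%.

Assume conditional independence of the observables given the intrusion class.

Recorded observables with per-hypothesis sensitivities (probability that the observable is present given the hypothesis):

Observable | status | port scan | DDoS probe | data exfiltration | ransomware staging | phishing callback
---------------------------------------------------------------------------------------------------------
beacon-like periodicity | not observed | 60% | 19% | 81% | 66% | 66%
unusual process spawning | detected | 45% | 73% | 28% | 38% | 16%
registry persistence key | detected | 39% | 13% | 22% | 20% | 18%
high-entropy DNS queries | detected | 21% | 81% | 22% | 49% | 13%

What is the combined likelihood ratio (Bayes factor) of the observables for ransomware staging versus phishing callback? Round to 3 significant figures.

The Bayes factor is the ratio of the joint likelihoods of the observable pattern under the two hypotheses (using 1 − P(present | H) for each absent observable).
  ransomware staging: (1 − 0.66) × 0.38 × 0.20 × 0.49 = 0.012662
  phishing callback: (1 − 0.66) × 0.16 × 0.18 × 0.13 = 0.001273
Bayes factor = 0.012662 / 0.001273 ≈ 9.95

9.95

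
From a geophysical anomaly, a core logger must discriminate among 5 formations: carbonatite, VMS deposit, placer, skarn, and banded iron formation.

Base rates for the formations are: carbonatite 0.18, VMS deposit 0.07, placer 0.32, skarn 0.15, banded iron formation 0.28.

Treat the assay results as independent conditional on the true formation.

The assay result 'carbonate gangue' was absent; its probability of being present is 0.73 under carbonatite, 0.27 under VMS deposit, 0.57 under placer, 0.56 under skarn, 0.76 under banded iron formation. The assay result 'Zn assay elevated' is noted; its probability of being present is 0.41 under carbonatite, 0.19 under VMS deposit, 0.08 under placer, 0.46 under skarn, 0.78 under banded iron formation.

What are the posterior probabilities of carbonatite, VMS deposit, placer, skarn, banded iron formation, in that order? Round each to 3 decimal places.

0.161, 0.079, 0.089, 0.246, 0.425

For each hypothesis, the unnormalized posterior weight is prior × product of the assay result likelihoods (using 1 − P(present | H) for each absent assay result):
  carbonatite: 0.18 × (1 − 0.73) × 0.41 = 0.019926
  VMS deposit: 0.07 × (1 − 0.27) × 0.19 = 0.009709
  placer: 0.32 × (1 − 0.57) × 0.08 = 0.011008
  skarn: 0.15 × (1 − 0.56) × 0.46 = 0.03036
  banded iron formation: 0.28 × (1 − 0.76) × 0.78 = 0.052416
Marginal likelihood of the evidence = 0.12342.
P(carbonatite | evidence) = 0.019926 / 0.12342 ≈ 0.161
P(VMS deposit | evidence) = 0.009709 / 0.12342 ≈ 0.079
P(placer | evidence) = 0.011008 / 0.12342 ≈ 0.089
P(skarn | evidence) = 0.03036 / 0.12342 ≈ 0.246
P(banded iron formation | evidence) = 0.052416 / 0.12342 ≈ 0.425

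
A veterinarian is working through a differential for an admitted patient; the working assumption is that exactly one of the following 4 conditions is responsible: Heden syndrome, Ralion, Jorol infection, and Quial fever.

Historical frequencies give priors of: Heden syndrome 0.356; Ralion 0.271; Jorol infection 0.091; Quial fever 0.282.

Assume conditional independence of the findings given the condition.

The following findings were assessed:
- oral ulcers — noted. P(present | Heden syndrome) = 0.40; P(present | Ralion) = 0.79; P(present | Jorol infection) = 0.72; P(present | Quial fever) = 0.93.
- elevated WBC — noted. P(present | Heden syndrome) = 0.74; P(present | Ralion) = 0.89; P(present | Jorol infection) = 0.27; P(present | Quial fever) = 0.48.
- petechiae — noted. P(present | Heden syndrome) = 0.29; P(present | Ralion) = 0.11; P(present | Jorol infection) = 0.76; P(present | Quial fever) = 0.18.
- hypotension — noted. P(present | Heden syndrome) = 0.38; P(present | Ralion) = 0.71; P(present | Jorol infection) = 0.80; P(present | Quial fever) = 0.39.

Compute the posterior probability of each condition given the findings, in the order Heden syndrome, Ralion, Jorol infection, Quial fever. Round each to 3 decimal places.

0.252, 0.323, 0.233, 0.192

By Bayes' rule with conditional independence, the unnormalized weight for each hypothesis is prior × ∏ likelihoods:
  Heden syndrome: 0.356 × 0.40 × 0.74 × 0.29 × 0.38 = 0.011612
  Ralion: 0.271 × 0.79 × 0.89 × 0.11 × 0.71 = 0.014881
  Jorol infection: 0.091 × 0.72 × 0.27 × 0.76 × 0.80 = 0.010756
  Quial fever: 0.282 × 0.93 × 0.48 × 0.18 × 0.39 = 0.0088371
Marginal likelihood of the evidence = 0.046086.
P(Heden syndrome | evidence) = 0.011612 / 0.046086 ≈ 0.252
P(Ralion | evidence) = 0.014881 / 0.046086 ≈ 0.323
P(Jorol infection | evidence) = 0.010756 / 0.046086 ≈ 0.233
P(Quial fever | evidence) = 0.0088371 / 0.046086 ≈ 0.192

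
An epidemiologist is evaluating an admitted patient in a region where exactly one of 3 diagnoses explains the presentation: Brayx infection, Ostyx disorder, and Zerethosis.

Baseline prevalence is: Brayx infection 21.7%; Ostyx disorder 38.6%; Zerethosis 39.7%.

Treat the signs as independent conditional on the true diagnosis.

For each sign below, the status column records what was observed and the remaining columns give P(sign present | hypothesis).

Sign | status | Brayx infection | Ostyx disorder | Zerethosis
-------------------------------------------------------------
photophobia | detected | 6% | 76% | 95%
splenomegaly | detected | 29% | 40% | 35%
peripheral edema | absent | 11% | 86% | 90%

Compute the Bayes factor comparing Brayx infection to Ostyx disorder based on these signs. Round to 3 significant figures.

The Bayes factor is the ratio of the joint likelihoods of the sign pattern under the two hypotheses (using 1 − P(present | H) for each absent sign).
  Brayx infection: 0.06 × 0.29 × (1 − 0.11) = 0.015486
  Ostyx disorder: 0.76 × 0.40 × (1 − 0.86) = 0.04256
Bayes factor = 0.015486 / 0.04256 ≈ 0.364

0.364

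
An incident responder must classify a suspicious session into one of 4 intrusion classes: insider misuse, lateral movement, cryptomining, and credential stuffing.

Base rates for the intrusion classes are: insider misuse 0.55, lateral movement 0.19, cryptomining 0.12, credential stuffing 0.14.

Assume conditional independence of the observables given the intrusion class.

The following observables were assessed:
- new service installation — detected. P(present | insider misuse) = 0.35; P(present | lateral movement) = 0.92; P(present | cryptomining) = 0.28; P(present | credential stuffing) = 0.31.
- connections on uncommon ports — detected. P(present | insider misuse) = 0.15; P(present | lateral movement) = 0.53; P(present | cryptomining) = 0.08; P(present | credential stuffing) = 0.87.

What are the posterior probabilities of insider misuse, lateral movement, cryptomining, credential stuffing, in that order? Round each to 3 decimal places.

For each hypothesis, the unnormalized posterior weight is prior × product of the observable likelihoods:
  insider misuse: 0.55 × 0.35 × 0.15 = 0.028875
  lateral movement: 0.19 × 0.92 × 0.53 = 0.092644
  cryptomining: 0.12 × 0.28 × 0.08 = 0.002688
  credential stuffing: 0.14 × 0.31 × 0.87 = 0.037758
The unnormalized weights sum to 0.16196.
P(insider misuse | evidence) = 0.028875 / 0.16196 ≈ 0.178
P(lateral movement | evidence) = 0.092644 / 0.16196 ≈ 0.572
P(cryptomining | evidence) = 0.002688 / 0.16196 ≈ 0.017
P(credential stuffing | evidence) = 0.037758 / 0.16196 ≈ 0.233

0.178, 0.572, 0.017, 0.233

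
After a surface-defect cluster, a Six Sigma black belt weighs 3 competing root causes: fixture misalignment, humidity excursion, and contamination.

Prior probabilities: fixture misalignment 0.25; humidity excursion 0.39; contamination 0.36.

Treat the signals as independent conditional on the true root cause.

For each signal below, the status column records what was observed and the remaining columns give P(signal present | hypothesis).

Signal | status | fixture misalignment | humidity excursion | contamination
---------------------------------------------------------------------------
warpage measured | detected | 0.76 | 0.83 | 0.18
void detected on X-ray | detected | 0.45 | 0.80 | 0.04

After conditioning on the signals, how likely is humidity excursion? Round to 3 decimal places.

By Bayes' rule with conditional independence, the unnormalized weight for each hypothesis is prior × ∏ likelihoods:
  fixture misalignment: 0.25 × 0.76 × 0.45 = 0.0855
  humidity excursion: 0.39 × 0.83 × 0.80 = 0.25896
  contamination: 0.36 × 0.18 × 0.04 = 0.002592
Normalizing constant Z = 0.0855 + 0.25896 + 0.002592 = 0.34705.
P(humidity excursion | evidence) = 0.25896 / 0.34705 ≈ 0.746.

0.746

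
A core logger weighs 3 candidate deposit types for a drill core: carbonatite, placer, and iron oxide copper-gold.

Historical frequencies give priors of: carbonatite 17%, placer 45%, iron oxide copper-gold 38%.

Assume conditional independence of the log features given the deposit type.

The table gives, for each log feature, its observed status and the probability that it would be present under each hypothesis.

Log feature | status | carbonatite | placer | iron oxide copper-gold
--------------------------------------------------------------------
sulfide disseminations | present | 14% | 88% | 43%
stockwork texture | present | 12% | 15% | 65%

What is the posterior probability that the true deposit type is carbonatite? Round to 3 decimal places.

0.017

Multiply each prior by the joint likelihood of the log feature pattern:
  carbonatite: 0.17 × 0.14 × 0.12 = 0.002856
  placer: 0.45 × 0.88 × 0.15 = 0.0594
  iron oxide copper-gold: 0.38 × 0.43 × 0.65 = 0.10621
The unnormalized weights sum to 0.16847.
P(carbonatite | evidence) = 0.002856 / 0.16847 ≈ 0.017.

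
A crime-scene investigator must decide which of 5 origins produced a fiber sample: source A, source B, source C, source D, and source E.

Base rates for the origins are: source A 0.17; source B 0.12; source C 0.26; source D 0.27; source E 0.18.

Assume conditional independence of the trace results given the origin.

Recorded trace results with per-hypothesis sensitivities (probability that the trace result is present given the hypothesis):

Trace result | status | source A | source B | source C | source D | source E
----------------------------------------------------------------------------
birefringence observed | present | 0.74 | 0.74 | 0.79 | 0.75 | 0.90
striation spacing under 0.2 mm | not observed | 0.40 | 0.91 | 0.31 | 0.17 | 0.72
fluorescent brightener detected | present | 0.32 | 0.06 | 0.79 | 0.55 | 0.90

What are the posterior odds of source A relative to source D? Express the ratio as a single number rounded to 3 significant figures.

The normalizing constant cancels in an odds ratio, so compute prior × likelihood for the two hypotheses only (using 1 − P(present | H) for each absent trace result):
  source A: 0.17 × 0.74 × (1 − 0.40) × 0.32 = 0.024154
  source D: 0.27 × 0.75 × (1 − 0.17) × 0.55 = 0.092441
Odds(source A : source D) = 0.024154 / 0.092441 ≈ 0.261.

0.261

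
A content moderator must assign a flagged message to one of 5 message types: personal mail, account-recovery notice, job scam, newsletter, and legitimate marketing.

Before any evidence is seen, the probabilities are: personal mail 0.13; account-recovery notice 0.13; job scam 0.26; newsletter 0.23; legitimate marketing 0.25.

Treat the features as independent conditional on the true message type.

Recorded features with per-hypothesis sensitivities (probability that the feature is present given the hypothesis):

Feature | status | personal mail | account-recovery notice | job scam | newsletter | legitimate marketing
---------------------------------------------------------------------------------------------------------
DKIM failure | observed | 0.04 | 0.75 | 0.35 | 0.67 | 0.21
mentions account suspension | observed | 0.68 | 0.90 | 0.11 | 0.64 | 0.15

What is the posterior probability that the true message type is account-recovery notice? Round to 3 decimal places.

Multiply each prior by the joint likelihood of the feature pattern:
  personal mail: 0.13 × 0.04 × 0.68 = 0.003536
  account-recovery notice: 0.13 × 0.75 × 0.90 = 0.08775
  job scam: 0.26 × 0.35 × 0.11 = 0.01001
  newsletter: 0.23 × 0.67 × 0.64 = 0.098624
  legitimate marketing: 0.25 × 0.21 × 0.15 = 0.007875
Normalizing constant Z = 0.003536 + 0.08775 + 0.01001 + 0.098624 + 0.007875 = 0.2078.
P(account-recovery notice | evidence) = 0.08775 / 0.2078 ≈ 0.422.

0.422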